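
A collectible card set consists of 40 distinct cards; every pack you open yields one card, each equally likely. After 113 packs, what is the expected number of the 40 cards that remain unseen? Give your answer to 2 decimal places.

2.29

For each card, P(unseen after 113) = (39/40)^113 = 0.057.
By linearity of expectation, E[unseen] = 40·(39/40)^113 = 2.289.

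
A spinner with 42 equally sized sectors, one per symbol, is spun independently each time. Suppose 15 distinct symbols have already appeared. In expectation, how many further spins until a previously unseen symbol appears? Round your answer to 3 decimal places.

Each spin yields a new symbol with probability (42-15)/42 = 27/42, so the wait is geometric with mean 42/27.
E = 42/27 = 1.5556.

1.556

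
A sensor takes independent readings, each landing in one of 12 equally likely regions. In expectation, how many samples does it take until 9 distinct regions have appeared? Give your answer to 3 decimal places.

15.239

With k distinct regions already seen, the next new one arrives after an expected 12/(12-k) samples.
Sum over k = 0,...,8: E = 12/12 + 12/11 + 12/10 + ... + 12/5 + 12/4 = 15.2385.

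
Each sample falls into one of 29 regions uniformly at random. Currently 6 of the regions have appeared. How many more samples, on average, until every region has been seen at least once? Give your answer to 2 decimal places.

From k distinct to k+1 distinct takes on average 29/(29-k) samples.
Sum over k = 6,...,28: E = 29/23 + 29/22 + 29/21 + ... + 29/2 + 29/1 = 108.294.

108.29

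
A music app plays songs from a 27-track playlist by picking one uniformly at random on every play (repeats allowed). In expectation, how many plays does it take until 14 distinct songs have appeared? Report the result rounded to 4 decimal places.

With k distinct songs already seen, the next new one arrives after an expected 27/(27-k) plays.
Sum over k = 0,...,13: E = 27/27 + 27/26 + 27/25 + ... + 27/15 + 27/14 = 19.20572.

19.2057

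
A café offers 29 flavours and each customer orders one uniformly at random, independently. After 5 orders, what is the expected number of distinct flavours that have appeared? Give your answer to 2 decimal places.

4.67

For each flavour, P(seen in 5 orders) = 1 - (28/29)^5 = 0.161.
By linearity of expectation, E[distinct seen] = 29·(1 - (28/29)^5) = 4.667.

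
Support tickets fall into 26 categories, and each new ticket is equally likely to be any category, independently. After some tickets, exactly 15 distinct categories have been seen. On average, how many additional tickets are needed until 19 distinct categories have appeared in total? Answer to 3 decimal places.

11.103

From k distinct to k+1 distinct takes on average 26/(26-k) tickets.
Sum over k = 15,...,18: E = 26/11 + 26/10 + 26/9 + 26/8 = 11.1025.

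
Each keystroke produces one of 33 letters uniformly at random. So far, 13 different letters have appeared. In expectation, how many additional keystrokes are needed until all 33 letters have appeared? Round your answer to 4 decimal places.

From k distinct to k+1 distinct takes on average 33/(33-k) keystrokes.
Sum over k = 13,...,32: E = 33/20 + 33/19 + 33/18 + ... + 33/2 + 33/1 = 118.72541.

118.7254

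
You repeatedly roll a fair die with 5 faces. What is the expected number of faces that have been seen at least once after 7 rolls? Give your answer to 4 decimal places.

3.9514

For each face, P(seen in 7 rolls) = 1 - (4/5)^7 = 0.79028.
By linearity of expectation, E[distinct seen] = 5·(1 - (4/5)^7) = 3.95142.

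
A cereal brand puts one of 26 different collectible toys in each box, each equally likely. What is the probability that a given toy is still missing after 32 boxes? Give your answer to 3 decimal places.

0.285

Each box misses the fixed toy with probability (26-1)/26 = 25/26, independently.
P(still missing after 32) = (25/26)^32 = 0.2851.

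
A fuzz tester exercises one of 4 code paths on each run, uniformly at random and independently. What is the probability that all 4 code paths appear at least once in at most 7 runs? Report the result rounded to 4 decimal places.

0.5127

By inclusion–exclusion over which code paths are missing,
P(all seen) = Σ_{j=0}^{4} (-1)^j C(4,j)((4-j)/4)^7
= 1.00000 - 0.53394 + 0.04688 - 0.00024 + 0.00000
= 0.51270.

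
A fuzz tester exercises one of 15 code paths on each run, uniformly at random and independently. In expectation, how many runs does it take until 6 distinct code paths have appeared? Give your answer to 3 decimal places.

7.339

With k distinct code paths already seen, the next new one arrives after an expected 15/(15-k) runs.
Sum over k = 0,...,5: E = 15/15 + 15/14 + 15/13 + 15/12 + 15/11 + 15/10 = 7.3389.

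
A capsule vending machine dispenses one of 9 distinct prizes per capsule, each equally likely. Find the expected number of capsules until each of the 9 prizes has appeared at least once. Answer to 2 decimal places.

25.46

Split into phases: going from k distinct to k+1 distinct takes on average 9/(9-k) capsules.
E[T] = 9/9 + 9/8 + 9/7 + ... + 9/2 + 9/1 = 9·H_{9}.
H_{9} = 2.829, so E[T] = 25.461.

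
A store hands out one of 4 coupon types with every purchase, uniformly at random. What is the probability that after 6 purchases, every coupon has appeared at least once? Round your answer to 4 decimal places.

0.3809

By inclusion–exclusion over which coupons are missing,
P(all seen) = Σ_{j=0}^{4} (-1)^j C(4,j)((4-j)/4)^6
= 1.00000 - 0.71191 + 0.09375 - 0.00098 + 0.00000
= 0.38086.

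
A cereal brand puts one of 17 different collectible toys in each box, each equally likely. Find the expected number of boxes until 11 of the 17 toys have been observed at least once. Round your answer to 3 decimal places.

16.822

With k distinct toys already seen, the next new one arrives after an expected 17/(17-k) boxes.
Sum over k = 0,...,10: E = 17/17 + 17/16 + 17/15 + ... + 17/8 + 17/7 = 16.8224.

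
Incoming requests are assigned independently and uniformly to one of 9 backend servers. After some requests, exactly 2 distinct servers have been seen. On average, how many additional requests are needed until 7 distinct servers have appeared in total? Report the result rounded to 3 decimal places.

9.836

With k distinct servers already seen, the next new one takes an expected 9/(9-k) requests.
Sum over k = 2,...,6: E = 9/7 + 9/6 + 9/5 + 9/4 + 9/3 = 9.8357.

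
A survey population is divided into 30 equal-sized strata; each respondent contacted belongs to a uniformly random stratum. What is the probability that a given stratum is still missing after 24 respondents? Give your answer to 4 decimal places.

On each respondent the fixed stratum fails to appear with probability 29/30.
P(still missing after 24) = (29/30)^24 = 0.44324.

0.4432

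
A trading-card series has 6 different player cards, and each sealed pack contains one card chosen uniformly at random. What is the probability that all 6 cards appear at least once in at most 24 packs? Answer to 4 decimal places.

By inclusion–exclusion over which cards are missing,
P(all seen) = Σ_{j=0}^{6} (-1)^j C(6,j)((6-j)/6)^24
= 1.00000 - 0.07547 + 0.00089 - 0.00000 + 0.00000 - 0.00000 + 0.00000
= 0.92542.

0.9254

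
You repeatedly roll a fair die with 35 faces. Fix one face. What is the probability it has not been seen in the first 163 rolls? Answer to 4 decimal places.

On each roll the fixed face fails to appear with probability 34/35.
P(still missing after 163) = (34/35)^163 = 0.00887.

0.0089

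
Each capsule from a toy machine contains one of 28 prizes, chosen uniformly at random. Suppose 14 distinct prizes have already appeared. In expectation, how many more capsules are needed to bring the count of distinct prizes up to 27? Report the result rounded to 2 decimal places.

From k distinct to k+1 distinct takes on average 28/(28-k) capsules.
Sum over k = 14,...,26: E = 28/14 + 28/13 + 28/12 + ... + 28/3 + 28/2 = 63.044.

63.04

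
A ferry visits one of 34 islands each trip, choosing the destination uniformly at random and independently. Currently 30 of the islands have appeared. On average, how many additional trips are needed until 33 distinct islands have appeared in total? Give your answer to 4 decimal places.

From k distinct to k+1 distinct takes on average 34/(34-k) trips.
Sum over k = 30,...,32: E = 34/4 + 34/3 + 34/2 = 36.83333.

36.8333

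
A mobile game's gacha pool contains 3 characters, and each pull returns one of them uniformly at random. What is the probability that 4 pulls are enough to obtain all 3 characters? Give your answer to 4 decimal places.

By inclusion–exclusion over which characters are missing,
P(all seen) = Σ_{j=0}^{3} (-1)^j C(3,j)((3-j)/3)^4
= 1.00000 - 0.59259 + 0.03704 - 0.00000
= 0.44444.

0.4444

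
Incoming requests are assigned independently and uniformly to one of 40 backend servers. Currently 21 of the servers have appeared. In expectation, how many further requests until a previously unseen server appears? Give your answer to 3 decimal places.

2.105

The number of requests until the next new server is geometric with success probability 19/40, so its mean is 40/19.
E = 40/19 = 2.1053.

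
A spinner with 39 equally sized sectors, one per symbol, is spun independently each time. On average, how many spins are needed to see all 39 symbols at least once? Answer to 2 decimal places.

165.89

After k distinct symbols have appeared, the next spin gives a new one with probability (39-k)/39, so the expected wait for the (k+1)-th is 39/(39-k).
E[T] = 39/39 + 39/38 + 39/37 + ... + 39/2 + 39/1 = 39·H_{39}.
H_{39} = 4.254, so E[T] = 165.888.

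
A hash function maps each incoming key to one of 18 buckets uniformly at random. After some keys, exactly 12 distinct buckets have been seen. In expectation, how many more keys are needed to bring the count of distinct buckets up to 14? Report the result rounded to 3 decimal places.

6.600

From k distinct to k+1 distinct takes on average 18/(18-k) keys.
Sum over k = 12,...,13: E = 18/6 + 18/5 = 6.6000.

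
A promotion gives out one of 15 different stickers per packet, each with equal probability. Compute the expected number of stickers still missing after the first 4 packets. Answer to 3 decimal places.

11.383

For each sticker, P(unseen after 4) = (14/15)^4 = 0.7588.
By linearity of expectation, E[unseen] = 15·(14/15)^4 = 11.3825.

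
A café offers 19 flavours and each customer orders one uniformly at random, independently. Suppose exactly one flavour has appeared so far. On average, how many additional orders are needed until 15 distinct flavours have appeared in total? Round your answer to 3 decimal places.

With k distinct flavours already seen, the next new one takes an expected 19/(19-k) orders.
Sum over k = 1,...,14: E = 19/18 + 19/17 + 19/16 + ... + 19/6 + 19/5 = 26.8237.

26.824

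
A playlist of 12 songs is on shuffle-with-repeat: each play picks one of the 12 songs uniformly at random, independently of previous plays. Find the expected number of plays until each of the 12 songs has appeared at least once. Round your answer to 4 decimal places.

The wait to go from k to k+1 distinct songs is geometric with mean 12/(12-k).
E[T] = 12/12 + 12/11 + 12/10 + ... + 12/2 + 12/1 = 12·H_{12}.
H_{12} = 3.10321, so E[T] = 37.23853.

37.2385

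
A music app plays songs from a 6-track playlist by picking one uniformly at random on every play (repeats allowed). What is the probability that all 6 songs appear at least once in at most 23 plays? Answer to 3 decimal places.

Let A_i be the event that song i is missing after 23 plays. By inclusion–exclusion on the A_i,
P(all seen) = Σ_{j=0}^{6} (-1)^j C(6,j)((6-j)/6)^23
= 1.0000 - 0.0906 + 0.0013 - 0.0000 + 0.0000 - 0.0000 + 0.0000
= 0.9108.

0.911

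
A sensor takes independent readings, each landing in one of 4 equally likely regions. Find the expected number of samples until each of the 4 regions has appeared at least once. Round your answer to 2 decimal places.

8.33

After k distinct regions have appeared, the next sample gives a new one with probability (4-k)/4, so the expected wait for the (k+1)-th is 4/(4-k).
E[T] = 4/4 + 4/3 + 4/2 + 4/1 = 4·H_{4}.
H_{4} = 2.083, so E[T] = 8.333.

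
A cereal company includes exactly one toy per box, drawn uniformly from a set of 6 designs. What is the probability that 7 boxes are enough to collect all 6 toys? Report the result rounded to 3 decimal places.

0.054

By inclusion–exclusion over which toys are missing,
P(all seen) = Σ_{j=0}^{6} (-1)^j C(6,j)((6-j)/6)^7
= 1.0000 - 1.6745 + 0.8779 - 0.1563 + 0.0069 - 0.0000 + 0.0000
= 0.0540.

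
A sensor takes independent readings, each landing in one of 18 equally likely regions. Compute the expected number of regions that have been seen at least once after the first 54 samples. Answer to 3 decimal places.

17.178

For each region, P(seen in 54 samples) = 1 - (17/18)^54 = 0.9543.
By linearity of expectation, E[distinct seen] = 18·(1 - (17/18)^54) = 17.1781.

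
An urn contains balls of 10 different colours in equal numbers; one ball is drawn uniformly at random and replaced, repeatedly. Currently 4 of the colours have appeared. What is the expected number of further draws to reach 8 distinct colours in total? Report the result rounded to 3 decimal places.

9.500

From k distinct to k+1 distinct takes on average 10/(10-k) draws.
Sum over k = 4,...,7: E = 10/6 + 10/5 + 10/4 + 10/3 = 9.5000.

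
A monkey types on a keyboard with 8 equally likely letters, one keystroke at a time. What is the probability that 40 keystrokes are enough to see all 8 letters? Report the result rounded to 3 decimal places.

Let A_i be the event that letter i is missing after 40 keystrokes. By inclusion–exclusion on the A_i,
P(all seen) = Σ_{j=0}^{8} (-1)^j C(8,j)((8-j)/8)^40
= 1.0000 - 0.0383 + 0.0003 - 0.0000 + 0.0000 - 0.0000 + 0.0000 - 0.0000 + 0.0000
= 0.9620.

0.962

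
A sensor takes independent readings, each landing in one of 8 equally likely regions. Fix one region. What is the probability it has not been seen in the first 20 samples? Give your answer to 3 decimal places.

0.069

On each sample the fixed region fails to appear with probability 7/8.
P(still missing after 20) = (7/8)^20 = 0.0692.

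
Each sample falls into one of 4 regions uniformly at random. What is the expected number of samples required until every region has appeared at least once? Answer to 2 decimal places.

The wait to go from k to k+1 distinct regions is geometric with mean 4/(4-k).
E[T] = 4/4 + 4/3 + 4/2 + 4/1 = 4·H_{4}.
H_{4} = 2.083, so E[T] = 8.333.

8.33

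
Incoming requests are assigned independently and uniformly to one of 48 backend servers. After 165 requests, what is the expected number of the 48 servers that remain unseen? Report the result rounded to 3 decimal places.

For each server, P(unseen after 165) = (47/48)^165 = 0.0310.
By linearity of expectation, E[unseen] = 48·(47/48)^165 = 1.4879.

1.488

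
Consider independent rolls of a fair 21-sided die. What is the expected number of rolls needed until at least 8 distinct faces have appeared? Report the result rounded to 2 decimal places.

9.77

With k distinct faces already seen, the next new one arrives after an expected 21/(21-k) rolls.
Sum over k = 0,...,7: E = 21/21 + 21/20 + 21/19 + ... + 21/15 + 21/14 = 9.770.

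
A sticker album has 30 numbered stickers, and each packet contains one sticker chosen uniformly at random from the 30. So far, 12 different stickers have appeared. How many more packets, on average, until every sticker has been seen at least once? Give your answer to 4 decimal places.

The wait to go from k to k+1 distinct stickers is geometric with mean 30/(30-k).
Sum over k = 12,...,29: E = 30/18 + 30/17 + 30/16 + ... + 30/2 + 30/1 = 104.85324.

104.8532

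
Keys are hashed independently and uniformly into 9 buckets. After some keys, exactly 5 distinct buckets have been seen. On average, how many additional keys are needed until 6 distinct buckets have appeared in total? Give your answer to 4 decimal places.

With k distinct buckets already seen, the next new one takes an expected 9/(9-k) keys.
Only the k = 5 term is needed: E = 9/4 = 2.25000.

2.2500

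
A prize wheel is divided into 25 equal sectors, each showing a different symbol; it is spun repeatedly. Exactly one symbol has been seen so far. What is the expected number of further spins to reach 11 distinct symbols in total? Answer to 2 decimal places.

The wait to go from k to k+1 distinct symbols is geometric with mean 25/(25-k).
Sum over k = 1,...,10: E = 25/24 + 25/23 + 25/22 + ... + 25/16 + 25/15 = 13.110.

13.11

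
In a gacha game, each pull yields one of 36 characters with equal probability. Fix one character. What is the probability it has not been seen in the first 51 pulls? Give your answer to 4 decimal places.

On each pull the fixed character fails to appear with probability 35/36.
P(still missing after 51) = (35/36)^51 = 0.23771.

0.2377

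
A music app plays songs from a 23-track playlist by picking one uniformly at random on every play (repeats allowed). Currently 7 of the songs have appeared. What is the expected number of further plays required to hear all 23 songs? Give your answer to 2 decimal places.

77.76

From k distinct to k+1 distinct takes on average 23/(23-k) plays.
Sum over k = 7,...,22: E = 23/16 + 23/15 + 23/14 + ... + 23/2 + 23/1 = 77.757.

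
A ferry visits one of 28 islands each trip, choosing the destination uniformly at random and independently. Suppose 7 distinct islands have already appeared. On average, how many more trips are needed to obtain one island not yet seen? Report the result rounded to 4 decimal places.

Each trip yields a new island with probability (28-7)/28 = 21/28, so the wait is geometric with mean 28/21.
E = 28/21 = 1.33333.

1.3333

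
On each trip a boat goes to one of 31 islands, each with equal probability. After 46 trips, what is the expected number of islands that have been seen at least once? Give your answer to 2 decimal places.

For each island, P(seen in 46 trips) = 1 - (30/31)^46 = 0.779.
By linearity of expectation, E[distinct seen] = 31·(1 - (30/31)^46) = 24.140.

24.14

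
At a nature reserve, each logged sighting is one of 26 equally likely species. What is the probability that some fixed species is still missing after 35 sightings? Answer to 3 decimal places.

On each sighting the fixed species fails to appear with probability 25/26.
P(still missing after 35) = (25/26)^35 = 0.2534.

0.253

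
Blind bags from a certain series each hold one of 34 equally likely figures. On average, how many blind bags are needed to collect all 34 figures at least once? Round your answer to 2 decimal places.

140.02

The wait to go from k to k+1 distinct figures is geometric with mean 34/(34-k).
E[T] = 34/34 + 34/33 + 34/32 + ... + 34/2 + 34/1 = 34·H_{34}.
H_{34} = 4.118, so E[T] = 140.019.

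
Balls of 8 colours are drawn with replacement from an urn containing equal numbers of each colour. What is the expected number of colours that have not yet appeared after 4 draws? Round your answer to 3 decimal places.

For each colour, P(unseen after 4) = (7/8)^4 = 0.5862.
By linearity of expectation, E[unseen] = 8·(7/8)^4 = 4.6895.

4.689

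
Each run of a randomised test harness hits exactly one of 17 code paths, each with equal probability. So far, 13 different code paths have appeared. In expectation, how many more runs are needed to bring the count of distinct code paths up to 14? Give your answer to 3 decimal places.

The wait to go from k to k+1 distinct code paths is geometric with mean 17/(17-k).
Only the k = 13 term is needed: E = 17/4 = 4.2500.

4.250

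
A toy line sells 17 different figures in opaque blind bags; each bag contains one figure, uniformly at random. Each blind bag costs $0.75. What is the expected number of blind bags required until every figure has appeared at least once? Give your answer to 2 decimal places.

58.47

After k distinct figures have appeared, the next blind bag gives a new one with probability (17-k)/17, so the expected wait for the (k+1)-th is 17/(17-k).
E[T] = 17/17 + 17/16 + 17/15 + ... + 17/2 + 17/1 = 17·H_{17}.
H_{17} = 3.440, so E[T] = 58.472.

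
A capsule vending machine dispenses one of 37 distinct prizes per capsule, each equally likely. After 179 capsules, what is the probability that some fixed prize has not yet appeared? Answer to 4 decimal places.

Each capsule misses the fixed prize with probability (37-1)/37 = 36/37, independently.
P(still missing after 179) = (36/37)^179 = 0.00741.

0.0074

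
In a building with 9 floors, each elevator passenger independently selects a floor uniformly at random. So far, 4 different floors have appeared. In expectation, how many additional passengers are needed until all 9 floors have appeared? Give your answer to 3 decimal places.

With k distinct floors already seen, the next new one takes an expected 9/(9-k) passengers.
Sum over k = 4,...,8: E = 9/5 + 9/4 + 9/3 + 9/2 + 9/1 = 20.5500.

20.550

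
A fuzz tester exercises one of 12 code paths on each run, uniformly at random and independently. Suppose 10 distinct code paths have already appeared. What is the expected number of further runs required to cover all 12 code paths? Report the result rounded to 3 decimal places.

18.000

The wait to go from k to k+1 distinct code paths is geometric with mean 12/(12-k).
Sum over k = 10,...,11: E = 12/2 + 12/1 = 18.0000.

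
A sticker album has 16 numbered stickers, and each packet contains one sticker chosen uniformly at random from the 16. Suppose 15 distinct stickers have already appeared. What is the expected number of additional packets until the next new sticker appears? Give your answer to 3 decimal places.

Each packet yields a new sticker with probability (16-15)/16 = 1/16, so the wait is geometric with mean 16/1.
E = 16/1 = 16.0000.

16.000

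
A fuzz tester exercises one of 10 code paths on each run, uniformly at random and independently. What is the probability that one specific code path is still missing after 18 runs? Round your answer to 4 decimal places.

0.1501

On each run the fixed code path fails to appear with probability 9/10.
P(still missing after 18) = (9/10)^18 = 0.15009.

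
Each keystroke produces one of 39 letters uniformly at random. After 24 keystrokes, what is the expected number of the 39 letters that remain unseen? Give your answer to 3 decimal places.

20.908

For each letter, P(unseen after 24) = (38/39)^24 = 0.5361.
By linearity of expectation, E[unseen] = 39·(38/39)^24 = 20.9084.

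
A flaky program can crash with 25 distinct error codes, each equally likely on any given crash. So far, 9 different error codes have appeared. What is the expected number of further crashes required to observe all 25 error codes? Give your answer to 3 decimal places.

84.518

From k distinct to k+1 distinct takes on average 25/(25-k) crashes.
Sum over k = 9,...,24: E = 25/16 + 25/15 + 25/14 + ... + 25/2 + 25/1 = 84.5182.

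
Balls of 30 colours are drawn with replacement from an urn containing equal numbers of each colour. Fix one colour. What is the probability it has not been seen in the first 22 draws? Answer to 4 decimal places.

Each draw misses the fixed colour with probability (30-1)/30 = 29/30, independently.
P(still missing after 22) = (29/30)^22 = 0.47434.

0.4743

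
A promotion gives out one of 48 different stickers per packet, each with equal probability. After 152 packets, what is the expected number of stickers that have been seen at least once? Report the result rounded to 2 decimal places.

For each sticker, P(seen in 152 packets) = 1 - (47/48)^152 = 0.959.
By linearity of expectation, E[distinct seen] = 48·(1 - (47/48)^152) = 46.044.

46.04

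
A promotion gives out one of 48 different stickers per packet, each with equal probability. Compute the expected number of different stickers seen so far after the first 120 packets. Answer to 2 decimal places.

44.16

For each sticker, P(seen in 120 packets) = 1 - (47/48)^120 = 0.920.
By linearity of expectation, E[distinct seen] = 48·(1 - (47/48)^120) = 44.163.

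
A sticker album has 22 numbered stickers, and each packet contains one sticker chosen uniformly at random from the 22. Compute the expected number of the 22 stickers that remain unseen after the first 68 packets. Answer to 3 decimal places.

For each sticker, P(unseen after 68) = (21/22)^68 = 0.0423.
By linearity of expectation, E[unseen] = 22·(21/22)^68 = 0.9302.

0.930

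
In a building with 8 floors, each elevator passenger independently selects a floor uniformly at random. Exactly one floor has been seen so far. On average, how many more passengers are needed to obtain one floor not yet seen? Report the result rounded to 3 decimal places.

1.143

Each passenger yields a new floor with probability (8-1)/8 = 7/8, so the wait is geometric with mean 8/7.
E = 8/7 = 1.1429.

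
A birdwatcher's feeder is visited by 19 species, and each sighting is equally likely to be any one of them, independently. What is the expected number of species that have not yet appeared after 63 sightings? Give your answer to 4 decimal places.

0.6302

For each species, P(unseen after 63) = (18/19)^63 = 0.03317.
By linearity of expectation, E[unseen] = 19·(18/19)^63 = 0.63015.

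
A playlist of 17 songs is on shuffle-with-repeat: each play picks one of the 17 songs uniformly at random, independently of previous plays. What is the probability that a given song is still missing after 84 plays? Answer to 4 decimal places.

On each play the fixed song fails to appear with probability 16/17.
P(still missing after 84) = (16/17)^84 = 0.00614.

0.0061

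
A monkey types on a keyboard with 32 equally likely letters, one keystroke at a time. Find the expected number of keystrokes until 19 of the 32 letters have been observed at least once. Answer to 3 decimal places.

Going from k to k+1 distinct takes a geometric number of keystrokes with mean 32/(32-k).
Sum over k = 0,...,18: E = 32/32 + 32/31 + 32/30 + ... + 32/15 + 32/14 = 28.1076.

28.108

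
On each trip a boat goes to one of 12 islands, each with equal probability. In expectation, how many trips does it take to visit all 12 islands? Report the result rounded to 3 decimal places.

After k distinct islands have appeared, the next trip gives a new one with probability (12-k)/12, so the expected wait for the (k+1)-th is 12/(12-k).
E[T] = 12/12 + 12/11 + 12/10 + ... + 12/2 + 12/1 = 12·H_{12}.
H_{12} = 3.1032, so E[T] = 37.2385.

37.239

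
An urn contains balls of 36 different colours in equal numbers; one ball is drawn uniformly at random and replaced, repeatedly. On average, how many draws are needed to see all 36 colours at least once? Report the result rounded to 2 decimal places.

After k distinct colours have appeared, the next draw gives a new one with probability (36-k)/36, so the expected wait for the (k+1)-th is 36/(36-k).
E[T] = 36/36 + 36/35 + 36/34 + ... + 36/2 + 36/1 = 36·H_{36}.
H_{36} = 4.175, so E[T] = 150.284.

150.28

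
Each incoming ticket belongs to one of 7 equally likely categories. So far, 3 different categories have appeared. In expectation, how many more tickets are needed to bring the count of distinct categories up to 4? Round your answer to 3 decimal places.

1.750

From k distinct to k+1 distinct takes on average 7/(7-k) tickets.
Only the k = 3 term is needed: E = 7/4 = 1.7500.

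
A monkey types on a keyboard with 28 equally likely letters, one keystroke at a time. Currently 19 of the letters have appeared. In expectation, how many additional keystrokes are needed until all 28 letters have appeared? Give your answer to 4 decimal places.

79.2111

With k distinct letters already seen, the next new one takes an expected 28/(28-k) keystrokes.
Sum over k = 19,...,27: E = 28/9 + 28/8 + 28/7 + ... + 28/2 + 28/1 = 79.21111.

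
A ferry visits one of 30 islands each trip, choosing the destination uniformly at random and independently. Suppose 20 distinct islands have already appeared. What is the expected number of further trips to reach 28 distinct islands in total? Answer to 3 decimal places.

The wait to go from k to k+1 distinct islands is geometric with mean 30/(30-k).
Sum over k = 20,...,27: E = 30/10 + 30/9 + 30/8 + ... + 30/4 + 30/3 = 42.8690.

42.869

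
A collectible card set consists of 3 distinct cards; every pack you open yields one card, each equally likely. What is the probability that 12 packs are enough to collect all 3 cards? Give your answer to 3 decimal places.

0.977

By inclusion–exclusion over which cards are missing,
P(all seen) = Σ_{j=0}^{3} (-1)^j C(3,j)((3-j)/3)^12
= 1.0000 - 0.0231 + 0.0000 - 0.0000
= 0.9769.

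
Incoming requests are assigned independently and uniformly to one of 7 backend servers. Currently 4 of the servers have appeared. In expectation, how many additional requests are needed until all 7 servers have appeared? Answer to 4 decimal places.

The wait to go from k to k+1 distinct servers is geometric with mean 7/(7-k).
Sum over k = 4,...,6: E = 7/3 + 7/2 + 7/1 = 12.83333.

12.8333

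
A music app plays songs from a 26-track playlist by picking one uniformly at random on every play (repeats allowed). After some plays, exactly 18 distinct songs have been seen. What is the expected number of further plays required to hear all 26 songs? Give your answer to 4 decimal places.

70.6643

With k distinct songs already seen, the next new one takes an expected 26/(26-k) plays.
Sum over k = 18,...,25: E = 26/8 + 26/7 + 26/6 + ... + 26/2 + 26/1 = 70.66429.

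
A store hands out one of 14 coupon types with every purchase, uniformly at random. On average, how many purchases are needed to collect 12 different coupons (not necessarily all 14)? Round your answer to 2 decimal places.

With k distinct coupons already seen, the next new one arrives after an expected 14/(14-k) purchases.
Sum over k = 0,...,11: E = 14/14 + 14/13 + 14/12 + ... + 14/4 + 14/3 = 24.522.

24.52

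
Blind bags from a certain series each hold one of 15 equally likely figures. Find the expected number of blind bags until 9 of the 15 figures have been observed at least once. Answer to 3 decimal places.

13.023

With k distinct figures already seen, the next new one arrives after an expected 15/(15-k) blind bags.
Sum over k = 0,...,8: E = 15/15 + 15/14 + 15/13 + ... + 15/8 + 15/7 = 13.0234.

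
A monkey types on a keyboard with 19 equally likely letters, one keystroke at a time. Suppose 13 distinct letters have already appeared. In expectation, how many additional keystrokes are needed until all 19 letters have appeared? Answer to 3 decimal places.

46.550

The wait to go from k to k+1 distinct letters is geometric with mean 19/(19-k).
Sum over k = 13,...,18: E = 19/6 + 19/5 + 19/4 + 19/3 + 19/2 + 19/1 = 46.5500.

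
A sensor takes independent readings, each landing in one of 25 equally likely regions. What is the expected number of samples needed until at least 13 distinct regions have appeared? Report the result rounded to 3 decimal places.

With k distinct regions already seen, the next new one arrives after an expected 25/(25-k) samples.
Sum over k = 0,...,12: E = 25/25 + 25/24 + 25/23 + ... + 25/14 + 25/13 = 17.8187.

17.819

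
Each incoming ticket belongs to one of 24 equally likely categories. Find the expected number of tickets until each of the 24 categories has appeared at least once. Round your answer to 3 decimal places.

The wait to go from k to k+1 distinct categories is geometric with mean 24/(24-k).
E[T] = 24/24 + 24/23 + 24/22 + ... + 24/2 + 24/1 = 24·H_{24}.
H_{24} = 3.7760, so E[T] = 90.6230.

90.623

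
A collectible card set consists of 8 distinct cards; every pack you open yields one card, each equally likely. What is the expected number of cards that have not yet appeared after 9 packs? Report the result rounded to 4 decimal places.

2.4053

For each card, P(unseen after 9) = (7/8)^9 = 0.30066.
By linearity of expectation, E[unseen] = 8·(7/8)^9 = 2.40526.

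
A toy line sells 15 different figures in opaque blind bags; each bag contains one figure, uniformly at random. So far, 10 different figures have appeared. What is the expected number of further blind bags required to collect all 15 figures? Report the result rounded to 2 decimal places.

From k distinct to k+1 distinct takes on average 15/(15-k) blind bags.
Sum over k = 10,...,14: E = 15/5 + 15/4 + 15/3 + 15/2 + 15/1 = 34.250.

34.25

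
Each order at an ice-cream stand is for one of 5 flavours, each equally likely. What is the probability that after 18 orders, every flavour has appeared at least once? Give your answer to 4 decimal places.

Let A_i be the event that flavour i is missing after 18 orders. By inclusion–exclusion on the A_i,
P(all seen) = Σ_{j=0}^{5} (-1)^j C(5,j)((5-j)/5)^18
= 1.00000 - 0.09007 + 0.00102 - 0.00000 + 0.00000 - 0.00000
= 0.91094.

0.9109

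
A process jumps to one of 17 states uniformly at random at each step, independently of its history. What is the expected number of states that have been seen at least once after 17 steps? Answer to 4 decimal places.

10.9346

For each state, P(seen in 17 steps) = 1 - (16/17)^17 = 0.64321.
By linearity of expectation, E[distinct seen] = 17·(1 - (16/17)^17) = 10.93463.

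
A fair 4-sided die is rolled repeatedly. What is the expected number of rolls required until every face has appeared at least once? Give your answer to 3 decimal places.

Split into phases: going from k distinct to k+1 distinct takes on average 4/(4-k) rolls.
E[T] = 4/4 + 4/3 + 4/2 + 4/1 = 4·H_{4}.
H_{4} = 2.0833, so E[T] = 8.3333.

8.333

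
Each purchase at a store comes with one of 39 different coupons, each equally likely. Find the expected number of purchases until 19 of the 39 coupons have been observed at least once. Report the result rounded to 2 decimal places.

25.58

With k distinct coupons already seen, the next new one arrives after an expected 39/(39-k) purchases.
Sum over k = 0,...,18: E = 39/39 + 39/38 + 39/37 + ... + 39/22 + 39/21 = 25.576.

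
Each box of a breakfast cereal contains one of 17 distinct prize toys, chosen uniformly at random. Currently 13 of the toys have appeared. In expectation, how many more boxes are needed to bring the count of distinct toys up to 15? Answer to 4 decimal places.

9.9167

With k distinct toys already seen, the next new one takes an expected 17/(17-k) boxes.
Sum over k = 13,...,14: E = 17/4 + 17/3 = 9.91667.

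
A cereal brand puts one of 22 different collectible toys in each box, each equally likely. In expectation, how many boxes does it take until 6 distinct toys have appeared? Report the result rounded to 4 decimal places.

6.8219

With k distinct toys already seen, the next new one arrives after an expected 22/(22-k) boxes.
Sum over k = 0,...,5: E = 22/22 + 22/21 + 22/20 + 22/19 + 22/18 + 22/17 = 6.82185.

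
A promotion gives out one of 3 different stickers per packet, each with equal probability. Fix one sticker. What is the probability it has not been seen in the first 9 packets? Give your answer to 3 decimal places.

On each packet the fixed sticker fails to appear with probability 2/3.
P(still missing after 9) = (2/3)^9 = 0.0260.

0.026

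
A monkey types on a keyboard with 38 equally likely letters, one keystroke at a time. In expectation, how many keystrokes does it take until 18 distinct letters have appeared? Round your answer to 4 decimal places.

With k distinct letters already seen, the next new one arrives after an expected 38/(38-k) keystrokes.
Sum over k = 0,...,17: E = 38/38 + 38/37 + 38/36 + ... + 38/22 + 38/21 = 23.94617.

23.9462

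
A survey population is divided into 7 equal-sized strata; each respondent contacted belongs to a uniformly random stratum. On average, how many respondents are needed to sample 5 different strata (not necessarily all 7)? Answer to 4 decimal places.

Going from k to k+1 distinct takes a geometric number of respondents with mean 7/(7-k).
Sum over k = 0,...,4: E = 7/7 + 7/6 + 7/5 + 7/4 + 7/3 = 7.65000.

7.6500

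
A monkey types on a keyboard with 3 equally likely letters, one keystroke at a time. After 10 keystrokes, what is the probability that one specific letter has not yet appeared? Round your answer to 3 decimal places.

On each keystroke the fixed letter fails to appear with probability 2/3.
P(still missing after 10) = (2/3)^10 = 0.0173.

0.017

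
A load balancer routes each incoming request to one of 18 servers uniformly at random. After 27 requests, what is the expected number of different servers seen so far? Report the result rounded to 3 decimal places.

For each server, P(seen in 27 requests) = 1 - (17/18)^27 = 0.7863.
By linearity of expectation, E[distinct seen] = 18·(1 - (17/18)^27) = 14.1538.

14.154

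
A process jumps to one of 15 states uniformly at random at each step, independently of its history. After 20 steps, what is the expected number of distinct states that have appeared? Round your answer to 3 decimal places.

For each state, P(seen in 20 steps) = 1 - (14/15)^20 = 0.7484.
By linearity of expectation, E[distinct seen] = 15·(1 - (14/15)^20) = 11.2258.

11.226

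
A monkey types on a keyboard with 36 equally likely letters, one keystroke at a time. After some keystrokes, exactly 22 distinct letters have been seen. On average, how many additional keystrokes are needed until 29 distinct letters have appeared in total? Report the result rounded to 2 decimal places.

23.71

From k distinct to k+1 distinct takes on average 36/(36-k) keystrokes.
Sum over k = 22,...,28: E = 36/14 + 36/13 + 36/12 + ... + 36/9 + 36/8 = 23.713.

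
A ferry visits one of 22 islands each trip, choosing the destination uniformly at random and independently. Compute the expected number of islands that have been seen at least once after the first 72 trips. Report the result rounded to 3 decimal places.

21.228

For each island, P(seen in 72 trips) = 1 - (21/22)^72 = 0.9649.
By linearity of expectation, E[distinct seen] = 22·(1 - (21/22)^72) = 21.2277.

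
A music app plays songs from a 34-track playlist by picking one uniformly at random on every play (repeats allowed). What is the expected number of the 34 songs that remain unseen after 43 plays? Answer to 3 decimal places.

For each song, P(unseen after 43) = (33/34)^43 = 0.2770.
By linearity of expectation, E[unseen] = 34·(33/34)^43 = 9.4186.

9.419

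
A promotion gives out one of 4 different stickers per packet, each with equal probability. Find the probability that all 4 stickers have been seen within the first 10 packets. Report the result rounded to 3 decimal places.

By inclusion–exclusion over which stickers are missing,
P(all seen) = Σ_{j=0}^{4} (-1)^j C(4,j)((4-j)/4)^10
= 1.0000 - 0.2253 + 0.0059 - 0.0000 + 0.0000
= 0.7806.

0.781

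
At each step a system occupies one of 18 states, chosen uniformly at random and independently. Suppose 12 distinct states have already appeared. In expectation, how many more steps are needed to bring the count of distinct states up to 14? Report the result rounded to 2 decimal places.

From k distinct to k+1 distinct takes on average 18/(18-k) steps.
Sum over k = 12,...,13: E = 18/6 + 18/5 = 6.600.

6.60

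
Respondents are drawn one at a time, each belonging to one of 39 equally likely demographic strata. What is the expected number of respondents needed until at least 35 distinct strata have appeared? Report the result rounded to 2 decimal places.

With k distinct strata already seen, the next new one arrives after an expected 39/(39-k) respondents.
Sum over k = 0,...,34: E = 39/39 + 39/38 + 39/37 + ... + 39/6 + 39/5 = 84.638.

84.64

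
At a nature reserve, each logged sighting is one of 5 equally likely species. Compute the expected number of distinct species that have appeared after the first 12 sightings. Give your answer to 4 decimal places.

For each species, P(seen in 12 sightings) = 1 - (4/5)^12 = 0.93128.
By linearity of expectation, E[distinct seen] = 5·(1 - (4/5)^12) = 4.65640.

4.6564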